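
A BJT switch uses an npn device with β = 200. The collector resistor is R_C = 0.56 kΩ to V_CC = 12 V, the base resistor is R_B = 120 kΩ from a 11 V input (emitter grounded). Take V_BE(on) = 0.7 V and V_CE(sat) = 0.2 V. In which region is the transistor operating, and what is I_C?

active; I_C ≈ 17 mA

Assume active. Base-emitter loop: I_B = (V_BB − V_BE)/R_B = (11 − 0.7)/120 = 0.0858 mA.
I_C = β·I_B = 200×0.0858 = 17.2 mA.
V_CE = V_CC − I_C·R_C = 12 − 17.2×0.56 = 2.39 V > V_CE(sat), so the active-region assumption holds.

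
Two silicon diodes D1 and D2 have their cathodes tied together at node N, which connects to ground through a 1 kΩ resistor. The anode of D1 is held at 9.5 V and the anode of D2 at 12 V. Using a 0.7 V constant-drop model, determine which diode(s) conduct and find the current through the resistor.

Assume both conduct. Then node N would need to be at both 9.5−0.7 = 8.8 V and 12−0.7 = 11.3 V, which is impossible.
Assume only D2 conducts: V_N = 12 − 0.7 = 11.3 V, so I_R = 11.3/1 = 11.3 mA.
Check D1: its anode-to-cathode voltage is 9.5 − 11.3 = -1.8 V < 0.7 V, so it is off. The assumption is consistent.

Only D2 conducts; I_R ≈ 11 mA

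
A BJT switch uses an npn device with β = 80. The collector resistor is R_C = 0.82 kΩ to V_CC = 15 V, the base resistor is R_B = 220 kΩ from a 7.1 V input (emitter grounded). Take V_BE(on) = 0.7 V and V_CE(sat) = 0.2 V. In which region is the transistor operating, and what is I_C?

active; I_C ≈ 2.3 mA

Assume active. Base-emitter loop: I_B = (V_BB − V_BE)/R_B = (7.1 − 0.7)/220 = 0.0291 mA.
I_C = β·I_B = 80×0.0291 = 2.33 mA.
V_CE = V_CC − I_C·R_C = 15 − 2.33×0.82 = 13.1 V > V_CE(sat), so the active-region assumption holds.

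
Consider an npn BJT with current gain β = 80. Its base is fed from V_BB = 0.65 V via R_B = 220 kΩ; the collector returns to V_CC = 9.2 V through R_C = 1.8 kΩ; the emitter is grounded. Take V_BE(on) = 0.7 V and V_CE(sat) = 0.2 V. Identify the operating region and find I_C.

V_BB = 0.65 V ≤ V_BE(on) = 0.7 V, so the base-emitter junction is not forward biased.
The transistor is in cutoff: I_B = I_C = 0.

cutoff; I_C ≈ 0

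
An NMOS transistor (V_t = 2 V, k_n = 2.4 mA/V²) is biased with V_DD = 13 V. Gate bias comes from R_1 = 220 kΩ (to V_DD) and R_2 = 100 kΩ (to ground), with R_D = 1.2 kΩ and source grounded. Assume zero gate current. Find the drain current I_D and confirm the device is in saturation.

V_G = V_DD·R_2/(R_1+R_2) = 13×100/320 = 4.06 V. With the source grounded, V_GS = V_G = 4.06 V.
Assume saturation: I_D = (k_n/2)(V_GS − V_t)² = (2.4/2)×(4.06 − 2)² = 1.2×2.06² = 5.1 mA.
V_DS = V_DD − I_D·R_D = 13 − 5.1×1.2 = 6.87 V.
Saturation requires V_DS ≥ V_GS − V_t = 2.06 V; 6.87 ≥ 2.06 ✓.

I_D ≈ 5.1 mA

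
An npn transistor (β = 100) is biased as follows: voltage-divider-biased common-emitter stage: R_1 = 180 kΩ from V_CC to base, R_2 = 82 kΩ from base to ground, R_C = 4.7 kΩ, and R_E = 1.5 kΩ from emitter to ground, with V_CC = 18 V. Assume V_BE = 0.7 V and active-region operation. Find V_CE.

V_CE ≈ 3.2 V

Thevenize the base divider: V_Th = V_CC·R_2/(R_1+R_2) = 18×82/262 = 5.63 V, R_Th = R_1‖R_2 = 56.3 kΩ.
Base-emitter loop: V_Th = I_B·R_Th + V_BE + (β+1)I_B·R_E, so I_B = (5.63 − 0.7) / (56.3 + 101×1.5) = 0.0237 mA.
I_C = β·I_B = 100×0.0237 = 2.37 mA, and I_E = (β+1)I_B = 2.4 mA.
V_CE = V_CC − I_C·R_C − I_E·R_E = 18 − 2.37×4.7 − 2.4×1.5 = 3.25 V.
V_CE = 3.25 V > 0.2 V confirms active-region operation.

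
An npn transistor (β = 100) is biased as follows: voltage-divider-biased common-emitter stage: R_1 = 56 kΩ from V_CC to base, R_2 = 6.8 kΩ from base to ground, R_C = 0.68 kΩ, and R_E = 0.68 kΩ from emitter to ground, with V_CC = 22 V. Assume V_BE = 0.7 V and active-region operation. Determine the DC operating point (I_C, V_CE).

Thevenize the base divider: V_Th = V_CC·R_2/(R_1+R_2) = 22×6.8/62.8 = 2.38 V, R_Th = R_1‖R_2 = 6.06 kΩ.
Base-emitter loop: V_Th = I_B·R_Th + V_BE + (β+1)I_B·R_E, so I_B = (2.38 − 0.7) / (6.06 + 101×0.68) = 0.0225 mA.
I_C = β·I_B = 100×0.0225 = 2.25 mA, and I_E = (β+1)I_B = 2.27 mA.
V_CE = V_CC − I_C·R_C − I_E·R_E = 22 − 2.25×0.68 − 2.27×0.68 = 18.9 V.
V_CE = 18.9 V > 0.2 V confirms active-region operation.

I_C ≈ 2.3 mA, V_CE ≈ 19 V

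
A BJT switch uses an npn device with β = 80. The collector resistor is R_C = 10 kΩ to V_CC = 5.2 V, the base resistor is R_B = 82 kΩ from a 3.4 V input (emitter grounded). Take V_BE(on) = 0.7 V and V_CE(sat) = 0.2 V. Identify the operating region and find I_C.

Assume active: I_B = (3.4 − 0.7)/82 = 0.0329 mA, giving I_C = β·I_B = 2.63 mA.
But then V_CE = 5.2 − 2.63×10 = -21.1 V < V_CE(sat) = 0.2 V — impossible in the active region.
So the transistor is saturated. With V_CE = 0.2 V, I_C = (V_CC − 0.2)/R_C = 5/10 = 0.5 mA.
Check: β·I_B = 2.63 mA > I_C = 0.5 mA, confirming saturation.

saturation; I_C ≈ 0.5 mA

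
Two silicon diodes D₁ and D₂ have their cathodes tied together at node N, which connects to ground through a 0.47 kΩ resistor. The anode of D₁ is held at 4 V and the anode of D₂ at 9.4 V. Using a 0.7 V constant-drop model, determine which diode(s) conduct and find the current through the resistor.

Assume both conduct. Then node N would need to be at both 4−0.7 = 3.3 V and 9.4−0.7 = 8.7 V, which is impossible.
Assume only D₂ conducts: V_N = 9.4 − 0.7 = 8.7 V, so I_R = 8.7/0.47 = 18.5 mA.
Check D₁: its anode-to-cathode voltage is 4 − 8.7 = -4.7 V < 0.7 V, so it is off. The assumption is consistent.

Only D₂ conducts; I_R ≈ 19 mA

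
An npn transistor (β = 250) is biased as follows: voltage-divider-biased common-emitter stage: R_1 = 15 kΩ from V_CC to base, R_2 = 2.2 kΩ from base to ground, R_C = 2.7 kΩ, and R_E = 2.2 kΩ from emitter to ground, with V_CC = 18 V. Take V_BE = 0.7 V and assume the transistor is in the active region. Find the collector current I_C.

Thevenize the base divider: V_Th = V_CC·R_2/(R_1+R_2) = 18×2.2/17.2 = 2.3 V, R_Th = R_1‖R_2 = 1.92 kΩ.
Base-emitter loop: V_Th = I_B·R_Th + V_BE + (β+1)I_B·R_E, so I_B = (2.3 − 0.7) / (1.92 + 251×2.2) = 0.00289 mA.
I_C = β·I_B = 250×0.00289 = 0.723 mA, and I_E = (β+1)I_B = 0.726 mA.
V_CE = V_CC − I_C·R_C − I_E·R_E = 18 − 0.723×2.7 − 0.726×2.2 = 14.5 V.
V_CE = 14.5 V > 0.2 V confirms active-region operation.

I_C ≈ 0.72 mA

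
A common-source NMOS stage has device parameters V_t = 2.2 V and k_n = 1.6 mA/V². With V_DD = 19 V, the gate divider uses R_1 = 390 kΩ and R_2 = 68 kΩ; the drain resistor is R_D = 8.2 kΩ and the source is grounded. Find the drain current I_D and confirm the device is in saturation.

I_D ≈ 0.31 mA

V_G = V_DD·R_2/(R_1+R_2) = 19×68/458 = 2.82 V. With the source grounded, V_GS = V_G = 2.82 V.
Assume saturation: I_D = (k_n/2)(V_GS − V_t)² = (1.6/2)×(2.82 − 2.2)² = 0.8×0.621² = 0.308 mA.
V_DS = V_DD − I_D·R_D = 19 − 0.308×8.2 = 16.5 V.
Saturation requires V_DS ≥ V_GS − V_t = 0.621 V; 16.5 ≥ 0.621 ✓.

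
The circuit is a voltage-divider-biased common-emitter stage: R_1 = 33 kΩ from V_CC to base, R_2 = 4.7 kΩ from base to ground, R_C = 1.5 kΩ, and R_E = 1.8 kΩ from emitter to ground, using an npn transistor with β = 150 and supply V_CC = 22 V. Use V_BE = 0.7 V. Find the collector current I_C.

Thevenize the base divider: V_Th = V_CC·R_2/(R_1+R_2) = 22×4.7/37.7 = 2.74 V, R_Th = R_1‖R_2 = 4.11 kΩ.
Base-emitter loop: V_Th = I_B·R_Th + V_BE + (β+1)I_B·R_E, so I_B = (2.74 − 0.7) / (4.11 + 151×1.8) = 0.0074 mA.
I_C = β·I_B = 150×0.0074 = 1.11 mA, and I_E = (β+1)I_B = 1.12 mA.
V_CE = V_CC − I_C·R_C − I_E·R_E = 22 − 1.11×1.5 − 1.12×1.8 = 18.3 V.
V_CE = 18.3 V > 0.2 V confirms active-region operation.

I_C ≈ 1.1 mA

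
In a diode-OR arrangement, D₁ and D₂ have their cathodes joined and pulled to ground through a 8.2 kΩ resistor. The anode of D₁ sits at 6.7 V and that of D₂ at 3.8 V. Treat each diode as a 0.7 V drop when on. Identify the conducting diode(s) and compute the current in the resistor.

Assume both conduct. Then node N would need to be at both 6.7−0.7 = 6 V and 3.8−0.7 = 3.1 V, which is impossible.
Assume only D₁ conducts: V_N = 6.7 − 0.7 = 6 V, so I_R = 6/8.2 = 0.732 mA.
Check D₂: its anode-to-cathode voltage is 3.8 − 6 = -2.2 V < 0.7 V, so it is off. The assumption is consistent.

Only D₁ conducts; I_R ≈ 0.73 mA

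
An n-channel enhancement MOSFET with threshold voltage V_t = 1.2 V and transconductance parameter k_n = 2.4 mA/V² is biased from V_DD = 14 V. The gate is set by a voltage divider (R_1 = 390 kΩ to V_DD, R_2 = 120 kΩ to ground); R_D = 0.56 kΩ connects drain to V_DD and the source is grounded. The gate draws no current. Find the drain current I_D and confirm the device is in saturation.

I_D ≈ 5.3 mA

V_G = V_DD·R_2/(R_1+R_2) = 14×120/510 = 3.29 V. With the source grounded, V_GS = V_G = 3.29 V.
Assume saturation: I_D = (k_n/2)(V_GS − V_t)² = (2.4/2)×(3.29 − 1.2)² = 1.2×2.09² = 5.26 mA.
V_DS = V_DD − I_D·R_D = 14 − 5.26×0.56 = 11.1 V.
Saturation requires V_DS ≥ V_GS − V_t = 2.09 V; 11.1 ≥ 2.09 ✓.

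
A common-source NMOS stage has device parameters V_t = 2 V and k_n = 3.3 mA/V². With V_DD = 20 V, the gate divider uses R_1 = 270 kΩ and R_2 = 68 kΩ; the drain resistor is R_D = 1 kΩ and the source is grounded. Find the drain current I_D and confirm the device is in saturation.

I_D ≈ 6.8 mA

V_G = V_DD·R_2/(R_1+R_2) = 20×68/338 = 4.02 V. With the source grounded, V_GS = V_G = 4.02 V.
Assume saturation: I_D = (k_n/2)(V_GS − V_t)² = (3.3/2)×(4.02 − 2)² = 1.65×2.02² = 6.76 mA.
V_DS = V_DD − I_D·R_D = 20 − 6.76×1 = 13.2 V.
Saturation requires V_DS ≥ V_GS − V_t = 2.02 V; 13.2 ≥ 2.02 ✓.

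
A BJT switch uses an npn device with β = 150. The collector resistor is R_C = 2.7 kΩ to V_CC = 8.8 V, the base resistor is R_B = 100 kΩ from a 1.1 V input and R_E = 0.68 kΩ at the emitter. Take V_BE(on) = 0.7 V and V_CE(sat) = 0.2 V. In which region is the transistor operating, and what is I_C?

active; I_C ≈ 0.3 mA

Assume active. Base-emitter loop: I_B = (V_BB − V_BE)/(R_B + (β+1)R_E) = (1.1 − 0.7)/(100 + 151×0.68) = 0.00197 mA.
I_C = β·I_B = 150×0.00197 = 0.296 mA.
V_CE = V_CC − I_C·R_C − I_E·R_E = 8.8 − 0.296×2.7 − 0.298×0.68 = 7.8 V > V_CE(sat), so the active-region assumption holds.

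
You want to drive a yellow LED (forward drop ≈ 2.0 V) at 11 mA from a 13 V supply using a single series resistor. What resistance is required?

R ≈ 1 kΩ

The resistor drops V_S − V_D = 13 − 2.0 = 11 V at 11 mA.
R = 11 V / 11 mA = 1 kΩ.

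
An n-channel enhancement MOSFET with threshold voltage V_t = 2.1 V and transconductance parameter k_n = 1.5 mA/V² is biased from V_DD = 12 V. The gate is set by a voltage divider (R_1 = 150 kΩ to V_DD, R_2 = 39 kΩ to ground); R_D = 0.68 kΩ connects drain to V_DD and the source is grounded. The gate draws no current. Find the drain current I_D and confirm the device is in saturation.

V_G = V_DD·R_2/(R_1+R_2) = 12×39/189 = 2.48 V. With the source grounded, V_GS = V_G = 2.48 V.
Assume saturation: I_D = (k_n/2)(V_GS − V_t)² = (1.5/2)×(2.48 − 2.1)² = 0.75×0.376² = 0.106 mA.
V_DS = V_DD − I_D·R_D = 12 − 0.106×0.68 = 11.9 V.
Saturation requires V_DS ≥ V_GS − V_t = 0.376 V; 11.9 ≥ 0.376 ✓.

I_D ≈ 0.11 mA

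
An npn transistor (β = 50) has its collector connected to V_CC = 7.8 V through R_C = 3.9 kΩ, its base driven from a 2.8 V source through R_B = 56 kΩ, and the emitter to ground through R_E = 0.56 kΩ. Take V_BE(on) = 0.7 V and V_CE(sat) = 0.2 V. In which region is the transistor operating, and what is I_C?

Assume active. Base-emitter loop: I_B = (V_BB − V_BE)/(R_B + (β+1)R_E) = (2.8 − 0.7)/(56 + 51×0.56) = 0.0248 mA.
I_C = β·I_B = 50×0.0248 = 1.24 mA.
V_CE = V_CC − I_C·R_C − I_E·R_E = 7.8 − 1.24×3.9 − 1.27×0.56 = 2.25 V > V_CE(sat), so the active-region assumption holds.

active; I_C ≈ 1.2 mA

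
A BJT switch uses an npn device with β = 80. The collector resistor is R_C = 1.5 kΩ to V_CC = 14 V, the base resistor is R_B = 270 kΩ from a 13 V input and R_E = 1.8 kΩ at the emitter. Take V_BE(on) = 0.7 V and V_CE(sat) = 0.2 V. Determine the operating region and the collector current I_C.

Assume active. Base-emitter loop: I_B = (V_BB − V_BE)/(R_B + (β+1)R_E) = (13 − 0.7)/(270 + 81×1.8) = 0.0296 mA.
I_C = β·I_B = 80×0.0296 = 2.37 mA.
V_CE = V_CC − I_C·R_C − I_E·R_E = 14 − 2.37×1.5 − 2.4×1.8 = 6.14 V > V_CE(sat), so the active-region assumption holds.

active; I_C ≈ 2.4 mA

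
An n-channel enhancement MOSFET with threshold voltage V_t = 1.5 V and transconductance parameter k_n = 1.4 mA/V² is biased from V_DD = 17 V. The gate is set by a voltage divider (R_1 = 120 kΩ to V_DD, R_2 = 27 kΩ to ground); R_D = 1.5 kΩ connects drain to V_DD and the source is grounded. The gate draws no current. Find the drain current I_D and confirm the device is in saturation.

V_G = V_DD·R_2/(R_1+R_2) = 17×27/147 = 3.12 V. With the source grounded, V_GS = V_G = 3.12 V.
Assume saturation: I_D = (k_n/2)(V_GS − V_t)² = (1.4/2)×(3.12 − 1.5)² = 0.7×1.62² = 1.84 mA.
V_DS = V_DD − I_D·R_D = 17 − 1.84×1.5 = 14.2 V.
Saturation requires V_DS ≥ V_GS − V_t = 1.62 V; 14.2 ≥ 1.62 ✓.

I_D ≈ 1.8 mA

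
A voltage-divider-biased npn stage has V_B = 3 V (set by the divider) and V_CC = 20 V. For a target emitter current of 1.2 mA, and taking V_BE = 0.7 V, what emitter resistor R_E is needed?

R_E ≈ 1.9 kΩ

V_E = V_B − V_BE = 3 − 0.7 = 2.3 V.
R_E = V_E / I_E = 2.3 / 1.2 = 1.92 kΩ.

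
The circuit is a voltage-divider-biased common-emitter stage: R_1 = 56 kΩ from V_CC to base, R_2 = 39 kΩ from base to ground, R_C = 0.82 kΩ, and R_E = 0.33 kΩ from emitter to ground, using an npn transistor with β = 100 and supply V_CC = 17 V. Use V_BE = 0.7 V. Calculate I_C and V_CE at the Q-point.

Thevenize the base divider: V_Th = V_CC·R_2/(R_1+R_2) = 17×39/95 = 6.98 V, R_Th = R_1‖R_2 = 23 kΩ.
Base-emitter loop: V_Th = I_B·R_Th + V_BE + (β+1)I_B·R_E, so I_B = (6.98 − 0.7) / (23 + 101×0.33) = 0.111 mA.
I_C = β·I_B = 100×0.111 = 11.1 mA, and I_E = (β+1)I_B = 11.3 mA.
V_CE = V_CC − I_C·R_C − I_E·R_E = 17 − 11.1×0.82 − 11.3×0.33 = 4.14 V.
V_CE = 4.14 V > 0.2 V confirms active-region operation.

I_C ≈ 11 mA, V_CE ≈ 4.1 V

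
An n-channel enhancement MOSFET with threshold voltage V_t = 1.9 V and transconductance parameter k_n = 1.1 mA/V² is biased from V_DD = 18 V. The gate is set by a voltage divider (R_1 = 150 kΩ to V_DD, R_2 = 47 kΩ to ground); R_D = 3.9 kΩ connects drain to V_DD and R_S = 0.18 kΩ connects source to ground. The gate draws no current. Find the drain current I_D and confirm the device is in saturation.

V_G = V_DD·R_2/(R_1+R_2) = 18×47/197 = 4.29 V.
Assume saturation: I_D = (k_n/2)(V_GS − V_t)² with V_GS = V_G − I_D·R_S = 4.29 − 0.18·I_D.
Substituting gives 0.0178·I_D² − 1.47·I_D + 3.15 = 0, with roots I_D = 2.2 or 80.5 mA.
The root I_D = 80.5 mA gives V_GS = -10.2 V ≤ V_t, so take I_D = 2.2 mA.
Then V_GS = 3.9 V and V_DS = V_DD − I_D(R_D+R_S) = 18 − 2.2×4.08 = 9.03 V.
Saturation requires V_DS ≥ V_GS − V_t = 2 V; 9.03 ≥ 2 ✓.

I_D ≈ 2.2 mA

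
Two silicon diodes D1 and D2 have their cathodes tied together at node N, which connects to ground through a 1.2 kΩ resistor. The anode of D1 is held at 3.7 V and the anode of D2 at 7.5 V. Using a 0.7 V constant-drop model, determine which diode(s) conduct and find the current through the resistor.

Assume both conduct. Then node N would need to be at both 3.7−0.7 = 3 V and 7.5−0.7 = 6.8 V, which is impossible.
Assume only D2 conducts: V_N = 7.5 − 0.7 = 6.8 V, so I_R = 6.8/1.2 = 5.67 mA.
Check D1: its anode-to-cathode voltage is 3.7 − 6.8 = -3.1 V < 0.7 V, so it is off. The assumption is consistent.

Only D2 conducts; I_R ≈ 5.7 mA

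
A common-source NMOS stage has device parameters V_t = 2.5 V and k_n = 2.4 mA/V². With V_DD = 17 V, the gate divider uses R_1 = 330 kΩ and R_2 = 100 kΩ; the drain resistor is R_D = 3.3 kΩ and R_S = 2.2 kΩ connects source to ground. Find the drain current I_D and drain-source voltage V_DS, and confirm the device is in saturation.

I_D ≈ 0.4 mA, V_DS ≈ 15 V

V_G = V_DD·R_2/(R_1+R_2) = 17×100/430 = 3.95 V.
Assume saturation: I_D = (k_n/2)(V_GS − V_t)² with V_GS = V_G − I_D·R_S = 3.95 − 2.2·I_D.
Substituting gives 5.81·I_D² − 8.67·I_D + 2.54 = 0, with roots I_D = 0.399 or 1.09 mA.
The root I_D = 1.09 mA gives V_GS = 1.54 V ≤ V_t, so take I_D = 0.399 mA.
Then V_GS = 3.08 V and V_DS = V_DD − I_D(R_D+R_S) = 17 − 0.399×5.5 = 14.8 V.
Saturation requires V_DS ≥ V_GS − V_t = 0.576 V; 14.8 ≥ 0.576 ✓.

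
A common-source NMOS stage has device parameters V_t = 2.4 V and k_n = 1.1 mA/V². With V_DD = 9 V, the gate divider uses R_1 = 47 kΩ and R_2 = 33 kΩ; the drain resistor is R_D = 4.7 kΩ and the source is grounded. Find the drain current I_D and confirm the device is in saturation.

I_D ≈ 0.95 mA

V_G = V_DD·R_2/(R_1+R_2) = 9×33/80 = 3.71 V. With the source grounded, V_GS = V_G = 3.71 V.
Assume saturation: I_D = (k_n/2)(V_GS − V_t)² = (1.1/2)×(3.71 − 2.4)² = 0.55×1.31² = 0.947 mA.
V_DS = V_DD − I_D·R_D = 9 − 0.947×4.7 = 4.55 V.
Saturation requires V_DS ≥ V_GS − V_t = 1.31 V; 4.55 ≥ 1.31 ✓.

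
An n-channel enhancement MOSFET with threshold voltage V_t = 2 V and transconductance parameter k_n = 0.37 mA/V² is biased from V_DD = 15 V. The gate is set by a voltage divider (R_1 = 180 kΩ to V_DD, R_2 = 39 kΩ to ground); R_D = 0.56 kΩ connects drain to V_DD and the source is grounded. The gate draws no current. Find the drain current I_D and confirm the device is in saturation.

V_G = V_DD·R_2/(R_1+R_2) = 15×39/219 = 2.67 V. With the source grounded, V_GS = V_G = 2.67 V.
Assume saturation: I_D = (k_n/2)(V_GS − V_t)² = (0.37/2)×(2.67 − 2)² = 0.185×0.671² = 0.0834 mA.
V_DS = V_DD − I_D·R_D = 15 − 0.0834×0.56 = 15 V.
Saturation requires V_DS ≥ V_GS − V_t = 0.671 V; 15 ≥ 0.671 ✓.

I_D ≈ 0.083 mA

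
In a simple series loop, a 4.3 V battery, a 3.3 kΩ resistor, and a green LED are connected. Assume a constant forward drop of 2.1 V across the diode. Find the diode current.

KVL around the loop: 4.3 = V_D + I·R = 2.1 + I × 3.3 kΩ.
So I = (4.3 − 2.1) / 3.3 kΩ = 2.2 / 3.3 = 0.667 mA.

I ≈ 0.67 mA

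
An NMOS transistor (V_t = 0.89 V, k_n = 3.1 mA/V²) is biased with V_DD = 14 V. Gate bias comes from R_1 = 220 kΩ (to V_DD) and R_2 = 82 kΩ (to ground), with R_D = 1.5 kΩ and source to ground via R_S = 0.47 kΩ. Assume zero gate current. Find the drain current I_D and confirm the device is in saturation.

I_D ≈ 3.2 mA

V_G = V_DD·R_2/(R_1+R_2) = 14×82/302 = 3.8 V.
Assume saturation: I_D = (k_n/2)(V_GS − V_t)² with V_GS = V_G − I_D·R_S = 3.8 − 0.47·I_D.
Substituting gives 0.342·I_D² − 5.24·I_D + 13.1 = 0, with roots I_D = 3.16 or 12.2 mA.
The root I_D = 12.2 mA gives V_GS = -1.91 V ≤ V_t, so take I_D = 3.16 mA.
Then V_GS = 2.32 V and V_DS = V_DD − I_D(R_D+R_S) = 14 − 3.16×1.97 = 7.78 V.
Saturation requires V_DS ≥ V_GS − V_t = 1.43 V; 7.78 ≥ 1.43 ✓.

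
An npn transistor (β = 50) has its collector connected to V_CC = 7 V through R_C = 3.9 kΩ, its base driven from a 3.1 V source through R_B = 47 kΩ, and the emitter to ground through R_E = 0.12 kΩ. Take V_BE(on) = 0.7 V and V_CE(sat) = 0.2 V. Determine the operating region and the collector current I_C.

Assume active: I_B = (3.1 − 0.7)/(47 + 51×0.12) = 0.0452 mA, I_C = β·I_B = 2.26 mA.
Then V_CE = 7 − 2.26×3.9 − 2.3×0.12 = -2.09 V < 0.2 V — the active assumption fails.
Re-solve with V_CE = 0.2 V. KCL at the emitter: V_E/R_E = (V_BB−0.7−V_E)/R_B + (V_CC−0.2−V_E)/R_C, giving V_E = 0.208 V.
I_C = (V_CC − 0.2 − V_E)/R_C = (6.8 − 0.208)/3.9 = 1.69 mA.
Check: I_B = (2.4 − 0.208)/47 = 0.0466 mA, and β·I_B = 2.33 mA > I_C, confirming saturation.

saturation; I_C ≈ 1.7 mA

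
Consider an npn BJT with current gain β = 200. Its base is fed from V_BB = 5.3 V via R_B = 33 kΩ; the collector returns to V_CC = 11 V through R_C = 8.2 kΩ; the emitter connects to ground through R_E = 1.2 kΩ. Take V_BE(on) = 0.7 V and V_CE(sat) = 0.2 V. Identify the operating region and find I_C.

saturation; I_C ≈ 1.1 mA

Assume active: I_B = (5.3 − 0.7)/(33 + 201×1.2) = 0.0168 mA, I_C = β·I_B = 3.36 mA.
Then V_CE = 11 − 3.36×8.2 − 3.37×1.2 = -20.6 V < 0.2 V — the active assumption fails.
Re-solve with V_CE = 0.2 V. KCL at the emitter: V_E/R_E = (V_BB−0.7−V_E)/R_B + (V_CC−0.2−V_E)/R_C, giving V_E = 1.48 V.
I_C = (V_CC − 0.2 − V_E)/R_C = (10.8 − 1.48)/8.2 = 1.14 mA.
Check: I_B = (4.6 − 1.48)/33 = 0.0946 mA, and β·I_B = 18.9 mA > I_C, confirming saturation.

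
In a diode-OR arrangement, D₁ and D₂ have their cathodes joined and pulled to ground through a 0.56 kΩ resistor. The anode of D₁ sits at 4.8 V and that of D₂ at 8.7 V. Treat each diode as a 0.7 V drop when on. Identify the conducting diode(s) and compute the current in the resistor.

Only D₂ conducts; I_R ≈ 14 mA

Assume both conduct. Then node N would need to be at both 4.8−0.7 = 4.1 V and 8.7−0.7 = 8 V, which is impossible.
Assume only D₂ conducts: V_N = 8.7 − 0.7 = 8 V, so I_R = 8/0.56 = 14.3 mA.
Check D₁: its anode-to-cathode voltage is 4.8 − 8 = -3.2 V < 0.7 V, so it is off. The assumption is consistent.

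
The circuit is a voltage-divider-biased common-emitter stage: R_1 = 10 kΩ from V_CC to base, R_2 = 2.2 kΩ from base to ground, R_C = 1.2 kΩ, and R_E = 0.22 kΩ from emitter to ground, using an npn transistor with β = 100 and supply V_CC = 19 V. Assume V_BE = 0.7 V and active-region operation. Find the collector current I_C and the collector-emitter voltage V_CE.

I_C ≈ 11 mA, V_CE ≈ 2.9 V

Thevenize the base divider: V_Th = V_CC·R_2/(R_1+R_2) = 19×2.2/12.2 = 3.43 V, R_Th = R_1‖R_2 = 1.8 kΩ.
Base-emitter loop: V_Th = I_B·R_Th + V_BE + (β+1)I_B·R_E, so I_B = (3.43 − 0.7) / (1.8 + 101×0.22) = 0.113 mA.
I_C = β·I_B = 100×0.113 = 11.3 mA, and I_E = (β+1)I_B = 11.5 mA.
V_CE = V_CC − I_C·R_C − I_E·R_E = 19 − 11.3×1.2 − 11.5×0.22 = 2.86 V.
V_CE = 2.86 V > 0.2 V confirms active-region operation.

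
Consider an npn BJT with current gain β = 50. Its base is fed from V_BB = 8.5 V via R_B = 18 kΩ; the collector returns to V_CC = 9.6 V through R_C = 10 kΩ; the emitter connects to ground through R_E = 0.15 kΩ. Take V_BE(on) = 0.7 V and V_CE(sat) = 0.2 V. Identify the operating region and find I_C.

saturation; I_C ≈ 0.92 mA

Assume active: I_B = (8.5 − 0.7)/(18 + 51×0.15) = 0.304 mA, I_C = β·I_B = 15.2 mA.
Then V_CE = 9.6 − 15.2×10 − 15.5×0.15 = -145 V < 0.2 V — the active assumption fails.
Re-solve with V_CE = 0.2 V. KCL at the emitter: V_E/R_E = (V_BB−0.7−V_E)/R_B + (V_CC−0.2−V_E)/R_C, giving V_E = 0.201 V.
I_C = (V_CC − 0.2 − V_E)/R_C = (9.4 − 0.201)/10 = 0.92 mA.
Check: I_B = (7.8 − 0.201)/18 = 0.422 mA, and β·I_B = 21.1 mA > I_C, confirming saturation.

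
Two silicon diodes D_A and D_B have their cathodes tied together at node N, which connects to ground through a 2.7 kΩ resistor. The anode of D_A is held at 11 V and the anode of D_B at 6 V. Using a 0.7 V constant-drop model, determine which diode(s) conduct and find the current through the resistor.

Only D_A conducts; I_R ≈ 3.8 mA

Assume both conduct. Then node N would need to be at both 11−0.7 = 10.3 V and 6−0.7 = 5.3 V, which is impossible.
Assume only D_A conducts: V_N = 11 − 0.7 = 10.3 V, so I_R = 10.3/2.7 = 3.81 mA.
Check D_B: its anode-to-cathode voltage is 6 − 10.3 = -4.3 V < 0.7 V, so it is off. The assumption is consistent.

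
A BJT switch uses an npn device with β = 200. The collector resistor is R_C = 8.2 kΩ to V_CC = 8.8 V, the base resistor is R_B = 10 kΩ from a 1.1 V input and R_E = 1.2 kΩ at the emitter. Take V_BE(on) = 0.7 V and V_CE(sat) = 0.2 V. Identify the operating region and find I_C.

active; I_C ≈ 0.32 mA

Assume active. Base-emitter loop: I_B = (V_BB − V_BE)/(R_B + (β+1)R_E) = (1.1 − 0.7)/(10 + 201×1.2) = 0.00159 mA.
I_C = β·I_B = 200×0.00159 = 0.318 mA.
V_CE = V_CC − I_C·R_C − I_E·R_E = 8.8 − 0.318×8.2 − 0.32×1.2 = 5.8 V > V_CE(sat), so the active-region assumption holds.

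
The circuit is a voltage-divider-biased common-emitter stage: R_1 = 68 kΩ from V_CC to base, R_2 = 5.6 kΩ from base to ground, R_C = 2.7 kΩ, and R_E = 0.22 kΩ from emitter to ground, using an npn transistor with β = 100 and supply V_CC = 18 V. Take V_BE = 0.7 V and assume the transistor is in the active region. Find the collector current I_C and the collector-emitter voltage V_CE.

Thevenize the base divider: V_Th = V_CC·R_2/(R_1+R_2) = 18×5.6/73.6 = 1.37 V, R_Th = R_1‖R_2 = 5.17 kΩ.
Base-emitter loop: V_Th = I_B·R_Th + V_BE + (β+1)I_B·R_E, so I_B = (1.37 − 0.7) / (5.17 + 101×0.22) = 0.0244 mA.
I_C = β·I_B = 100×0.0244 = 2.44 mA, and I_E = (β+1)I_B = 2.47 mA.
V_CE = V_CC − I_C·R_C − I_E·R_E = 18 − 2.44×2.7 − 2.47×0.22 = 10.9 V.
V_CE = 10.9 V > 0.2 V confirms active-region operation.

I_C ≈ 2.4 mA, V_CE ≈ 11 V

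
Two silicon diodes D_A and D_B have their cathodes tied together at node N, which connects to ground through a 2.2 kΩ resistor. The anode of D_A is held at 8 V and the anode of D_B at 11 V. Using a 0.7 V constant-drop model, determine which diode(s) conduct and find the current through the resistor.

Assume both conduct. Then node N would need to be at both 8−0.7 = 7.3 V and 11−0.7 = 10.3 V, which is impossible.
Assume only D_B conducts: V_N = 11 − 0.7 = 10.3 V, so I_R = 10.3/2.2 = 4.68 mA.
Check D_A: its anode-to-cathode voltage is 8 − 10.3 = -2.3 V < 0.7 V, so it is off. The assumption is consistent.

Only D_B conducts; I_R ≈ 4.7 mA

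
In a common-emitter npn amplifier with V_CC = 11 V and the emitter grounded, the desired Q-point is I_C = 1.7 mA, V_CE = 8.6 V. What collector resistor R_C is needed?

Collector loop: V_CC = I_C·R_C + V_CE.
R_C = (V_CC − V_CE)/I_C = (11 − 8.6)/1.7 = 1.41 kΩ.

R_C ≈ 1.4 kΩ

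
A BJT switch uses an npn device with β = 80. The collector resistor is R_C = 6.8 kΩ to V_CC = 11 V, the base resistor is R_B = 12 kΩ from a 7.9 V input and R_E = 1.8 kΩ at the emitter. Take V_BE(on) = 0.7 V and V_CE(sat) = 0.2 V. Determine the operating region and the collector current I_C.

Assume active: I_B = (7.9 − 0.7)/(12 + 81×1.8) = 0.0456 mA, I_C = β·I_B = 3.65 mA.
Then V_CE = 11 − 3.65×6.8 − 3.7×1.8 = -20.5 V < 0.2 V — the active assumption fails.
Re-solve with V_CE = 0.2 V. KCL at the emitter: V_E/R_E = (V_BB−0.7−V_E)/R_B + (V_CC−0.2−V_E)/R_C, giving V_E = 2.78 V.
I_C = (V_CC − 0.2 − V_E)/R_C = (10.8 − 2.78)/6.8 = 1.18 mA.
Check: I_B = (7.2 − 2.78)/12 = 0.368 mA, and β·I_B = 29.4 mA > I_C, confirming saturation.

saturation; I_C ≈ 1.2 mA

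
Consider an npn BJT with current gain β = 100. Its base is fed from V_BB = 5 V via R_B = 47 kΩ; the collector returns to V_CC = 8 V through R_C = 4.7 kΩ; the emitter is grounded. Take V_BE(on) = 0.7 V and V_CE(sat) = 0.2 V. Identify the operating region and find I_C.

Assume active: I_B = (5 − 0.7)/47 = 0.0915 mA, giving I_C = β·I_B = 9.15 mA.
But then V_CE = 8 − 9.15×4.7 = -35 V < V_CE(sat) = 0.2 V — impossible in the active region.
So the transistor is saturated. With V_CE = 0.2 V, I_C = (V_CC − 0.2)/R_C = 7.8/4.7 = 1.66 mA.
Check: β·I_B = 9.15 mA > I_C = 1.66 mA, confirming saturation.

saturation; I_C ≈ 1.7 mA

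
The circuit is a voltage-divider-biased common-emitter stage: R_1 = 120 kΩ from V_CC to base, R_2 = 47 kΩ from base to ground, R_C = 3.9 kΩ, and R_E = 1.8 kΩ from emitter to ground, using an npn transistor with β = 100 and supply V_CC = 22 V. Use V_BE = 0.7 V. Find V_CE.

V_CE ≈ 7.4 V

Thevenize the base divider: V_Th = V_CC·R_2/(R_1+R_2) = 22×47/167 = 6.19 V, R_Th = R_1‖R_2 = 33.8 kΩ.
Base-emitter loop: V_Th = I_B·R_Th + V_BE + (β+1)I_B·R_E, so I_B = (6.19 − 0.7) / (33.8 + 101×1.8) = 0.0255 mA.
I_C = β·I_B = 100×0.0255 = 2.55 mA, and I_E = (β+1)I_B = 2.57 mA.
V_CE = V_CC − I_C·R_C − I_E·R_E = 22 − 2.55×3.9 − 2.57×1.8 = 7.43 V.
V_CE = 7.43 V > 0.2 V confirms active-region operation.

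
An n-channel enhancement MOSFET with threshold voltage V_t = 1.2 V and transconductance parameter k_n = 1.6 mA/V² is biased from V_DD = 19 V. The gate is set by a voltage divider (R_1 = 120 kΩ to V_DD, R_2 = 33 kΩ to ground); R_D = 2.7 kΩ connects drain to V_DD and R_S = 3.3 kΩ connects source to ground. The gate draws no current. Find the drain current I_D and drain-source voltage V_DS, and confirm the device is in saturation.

V_G = V_DD·R_2/(R_1+R_2) = 19×33/153 = 4.1 V.
Assume saturation: I_D = (k_n/2)(V_GS − V_t)² with V_GS = V_G − I_D·R_S = 4.1 − 3.3·I_D.
Substituting gives 8.71·I_D² − 16.3·I_D + 6.72 = 0, with roots I_D = 0.613 or 1.26 mA.
The root I_D = 1.26 mA gives V_GS = -0.0541 V ≤ V_t, so take I_D = 0.613 mA.
Then V_GS = 2.08 V and V_DS = V_DD − I_D(R_D+R_S) = 19 − 0.613×6 = 15.3 V.
Saturation requires V_DS ≥ V_GS − V_t = 0.875 V; 15.3 ≥ 0.875 ✓.

I_D ≈ 0.61 mA, V_DS ≈ 15 V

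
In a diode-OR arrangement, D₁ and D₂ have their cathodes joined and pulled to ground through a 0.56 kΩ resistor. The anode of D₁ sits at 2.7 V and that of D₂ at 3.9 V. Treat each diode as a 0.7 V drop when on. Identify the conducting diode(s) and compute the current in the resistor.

Assume both conduct. Then node N would need to be at both 2.7−0.7 = 2 V and 3.9−0.7 = 3.2 V, which is impossible.
Assume only D₂ conducts: V_N = 3.9 − 0.7 = 3.2 V, so I_R = 3.2/0.56 = 5.71 mA.
Check D₁: its anode-to-cathode voltage is 2.7 − 3.2 = -0.5 V < 0.7 V, so it is off. The assumption is consistent.

Only D₂ conducts; I_R ≈ 5.7 mA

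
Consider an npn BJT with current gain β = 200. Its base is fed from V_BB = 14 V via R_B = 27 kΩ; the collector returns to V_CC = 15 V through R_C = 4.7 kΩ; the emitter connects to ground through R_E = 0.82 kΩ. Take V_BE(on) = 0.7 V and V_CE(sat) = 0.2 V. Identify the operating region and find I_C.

Assume active: I_B = (14 − 0.7)/(27 + 201×0.82) = 0.0693 mA, I_C = β·I_B = 13.9 mA.
Then V_CE = 15 − 13.9×4.7 − 13.9×0.82 = -61.6 V < 0.2 V — the active assumption fails.
Re-solve with V_CE = 0.2 V. KCL at the emitter: V_E/R_E = (V_BB−0.7−V_E)/R_B + (V_CC−0.2−V_E)/R_C, giving V_E = 2.48 V.
I_C = (V_CC − 0.2 − V_E)/R_C = (14.8 − 2.48)/4.7 = 2.62 mA.
Check: I_B = (13.3 − 2.48)/27 = 0.401 mA, and β·I_B = 80.2 mA > I_C, confirming saturation.

saturation; I_C ≈ 2.6 mA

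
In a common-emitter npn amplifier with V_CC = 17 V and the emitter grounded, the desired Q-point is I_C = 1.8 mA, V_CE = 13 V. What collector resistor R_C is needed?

R_C ≈ 2.2 kΩ

Collector loop: V_CC = I_C·R_C + V_CE.
R_C = (V_CC − V_CE)/I_C = (17 − 13)/1.8 = 2.22 kΩ.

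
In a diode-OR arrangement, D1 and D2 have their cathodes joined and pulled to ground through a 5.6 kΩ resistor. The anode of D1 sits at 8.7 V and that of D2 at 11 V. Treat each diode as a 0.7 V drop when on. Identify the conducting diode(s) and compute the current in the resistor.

Assume both conduct. Then node N would need to be at both 8.7−0.7 = 8 V and 11−0.7 = 10.3 V, which is impossible.
Assume only D2 conducts: V_N = 11 − 0.7 = 10.3 V, so I_R = 10.3/5.6 = 1.84 mA.
Check D1: its anode-to-cathode voltage is 8.7 − 10.3 = -1.6 V < 0.7 V, so it is off. The assumption is consistent.

Only D2 conducts; I_R ≈ 1.8 mA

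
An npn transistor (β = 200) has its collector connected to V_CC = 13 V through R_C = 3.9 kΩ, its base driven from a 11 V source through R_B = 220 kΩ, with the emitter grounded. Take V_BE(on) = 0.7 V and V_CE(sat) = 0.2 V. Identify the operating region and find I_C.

Assume active: I_B = (11 − 0.7)/220 = 0.0468 mA, giving I_C = β·I_B = 9.36 mA.
But then V_CE = 13 − 9.36×3.9 = -23.5 V < V_CE(sat) = 0.2 V — impossible in the active region.
So the transistor is saturated. With V_CE = 0.2 V, I_C = (V_CC − 0.2)/R_C = 12.8/3.9 = 3.28 mA.
Check: β·I_B = 9.36 mA > I_C = 3.28 mA, confirming saturation.

saturation; I_C ≈ 3.3 mA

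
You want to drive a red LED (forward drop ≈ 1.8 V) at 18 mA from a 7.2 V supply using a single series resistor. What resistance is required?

The resistor drops V_S − V_D = 7.2 − 1.8 = 5.4 V at 18 mA.
R = 5.4 V / 18 mA = 0.3 kΩ.

R ≈ 0.3 kΩ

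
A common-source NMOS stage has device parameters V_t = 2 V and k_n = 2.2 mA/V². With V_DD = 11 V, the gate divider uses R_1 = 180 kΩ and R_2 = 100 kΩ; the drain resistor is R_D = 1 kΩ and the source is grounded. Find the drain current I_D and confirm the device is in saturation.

I_D ≈ 4.1 mA

V_G = V_DD·R_2/(R_1+R_2) = 11×100/280 = 3.93 V. With the source grounded, V_GS = V_G = 3.93 V.
Assume saturation: I_D = (k_n/2)(V_GS − V_t)² = (2.2/2)×(3.93 − 2)² = 1.1×1.93² = 4.09 mA.
V_DS = V_DD − I_D·R_D = 11 − 4.09×1 = 6.91 V.
Saturation requires V_DS ≥ V_GS − V_t = 1.93 V; 6.91 ≥ 1.93 ✓.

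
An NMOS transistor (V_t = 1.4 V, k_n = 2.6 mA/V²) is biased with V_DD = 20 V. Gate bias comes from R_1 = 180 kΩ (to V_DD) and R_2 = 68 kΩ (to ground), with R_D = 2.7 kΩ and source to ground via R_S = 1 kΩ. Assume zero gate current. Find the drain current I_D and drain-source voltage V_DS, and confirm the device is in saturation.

V_G = V_DD·R_2/(R_1+R_2) = 20×68/248 = 5.48 V.
Assume saturation: I_D = (k_n/2)(V_GS − V_t)² with V_GS = V_G − I_D·R_S = 5.48 − 1·I_D.
Substituting gives 1.3·I_D² − 11.6·I_D + 21.7 = 0, with roots I_D = 2.65 or 6.28 mA.
The root I_D = 6.28 mA gives V_GS = -0.798 V ≤ V_t, so take I_D = 2.65 mA.
Then V_GS = 2.83 V and V_DS = V_DD − I_D(R_D+R_S) = 20 − 2.65×3.7 = 10.2 V.
Saturation requires V_DS ≥ V_GS − V_t = 1.43 V; 10.2 ≥ 1.43 ✓.

I_D ≈ 2.7 mA, V_DS ≈ 10 V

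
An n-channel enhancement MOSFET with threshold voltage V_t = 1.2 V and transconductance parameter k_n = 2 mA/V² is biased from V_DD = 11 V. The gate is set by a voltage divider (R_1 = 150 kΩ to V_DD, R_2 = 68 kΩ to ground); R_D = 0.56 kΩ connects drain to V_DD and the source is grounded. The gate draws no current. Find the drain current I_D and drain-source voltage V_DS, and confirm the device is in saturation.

V_G = V_DD·R_2/(R_1+R_2) = 11×68/218 = 3.43 V. With the source grounded, V_GS = V_G = 3.43 V.
Assume saturation: I_D = (k_n/2)(V_GS − V_t)² = (2/2)×(3.43 − 1.2)² = 1×2.23² = 4.98 mA.
V_DS = V_DD − I_D·R_D = 11 − 4.98×0.56 = 8.21 V.
Saturation requires V_DS ≥ V_GS − V_t = 2.23 V; 8.21 ≥ 2.23 ✓.

I_D ≈ 5 mA, V_DS ≈ 8.2 V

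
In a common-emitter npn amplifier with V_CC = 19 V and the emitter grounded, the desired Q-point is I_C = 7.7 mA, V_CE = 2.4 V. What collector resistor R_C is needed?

R_C ≈ 2.2 kΩ

Collector loop: V_CC = I_C·R_C + V_CE.
R_C = (V_CC − V_CE)/I_C = (19 − 2.4)/7.7 = 2.16 kΩ.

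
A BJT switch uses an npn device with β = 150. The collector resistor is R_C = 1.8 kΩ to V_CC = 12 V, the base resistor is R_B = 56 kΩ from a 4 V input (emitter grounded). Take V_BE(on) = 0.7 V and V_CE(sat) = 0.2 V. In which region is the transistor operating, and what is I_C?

saturation; I_C ≈ 6.6 mA

Assume active: I_B = (4 − 0.7)/56 = 0.0589 mA, giving I_C = β·I_B = 8.84 mA.
But then V_CE = 12 − 8.84×1.8 = -3.91 V < V_CE(sat) = 0.2 V — impossible in the active region.
So the transistor is saturated. With V_CE = 0.2 V, I_C = (V_CC − 0.2)/R_C = 11.8/1.8 = 6.56 mA.
Check: β·I_B = 8.84 mA > I_C = 6.56 mA, confirming saturation.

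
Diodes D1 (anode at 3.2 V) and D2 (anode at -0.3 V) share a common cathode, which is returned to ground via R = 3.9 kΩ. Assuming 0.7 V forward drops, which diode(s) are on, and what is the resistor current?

Assume both conduct. Then node N would need to be at both 3.2−0.7 = 2.5 V and -0.3−0.7 = -1 V, which is impossible.
Assume only D1 conducts: V_N = 3.2 − 0.7 = 2.5 V, so I_R = 2.5/3.9 = 0.641 mA.
Check D2: its anode-to-cathode voltage is -0.3 − 2.5 = -2.8 V < 0.7 V, so it is off. The assumption is consistent.

Only D1 conducts; I_R ≈ 0.64 mA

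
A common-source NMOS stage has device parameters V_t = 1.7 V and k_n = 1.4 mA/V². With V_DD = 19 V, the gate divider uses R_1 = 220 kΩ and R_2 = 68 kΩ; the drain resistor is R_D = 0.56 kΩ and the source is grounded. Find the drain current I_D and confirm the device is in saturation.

I_D ≈ 5.4 mA

V_G = V_DD·R_2/(R_1+R_2) = 19×68/288 = 4.49 V. With the source grounded, V_GS = V_G = 4.49 V.
Assume saturation: I_D = (k_n/2)(V_GS − V_t)² = (1.4/2)×(4.49 − 1.7)² = 0.7×2.79² = 5.43 mA.
V_DS = V_DD − I_D·R_D = 19 − 5.43×0.56 = 16 V.
Saturation requires V_DS ≥ V_GS − V_t = 2.79 V; 16 ≥ 2.79 ✓.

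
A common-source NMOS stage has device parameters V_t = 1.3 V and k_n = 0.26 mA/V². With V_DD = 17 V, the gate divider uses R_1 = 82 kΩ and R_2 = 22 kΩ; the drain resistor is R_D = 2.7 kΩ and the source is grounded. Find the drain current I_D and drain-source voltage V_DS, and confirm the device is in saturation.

I_D ≈ 0.69 mA, V_DS ≈ 15 V

V_G = V_DD·R_2/(R_1+R_2) = 17×22/104 = 3.6 V. With the source grounded, V_GS = V_G = 3.6 V.
Assume saturation: I_D = (k_n/2)(V_GS − V_t)² = (0.26/2)×(3.6 − 1.3)² = 0.13×2.3² = 0.685 mA.
V_DS = V_DD − I_D·R_D = 17 − 0.685×2.7 = 15.1 V.
Saturation requires V_DS ≥ V_GS − V_t = 2.3 V; 15.1 ≥ 2.3 ✓.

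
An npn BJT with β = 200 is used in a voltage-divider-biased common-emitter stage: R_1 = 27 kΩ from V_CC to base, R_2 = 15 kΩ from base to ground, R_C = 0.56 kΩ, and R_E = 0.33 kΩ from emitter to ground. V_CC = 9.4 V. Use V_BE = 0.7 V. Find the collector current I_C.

Thevenize the base divider: V_Th = V_CC·R_2/(R_1+R_2) = 9.4×15/42 = 3.36 V, R_Th = R_1‖R_2 = 9.64 kΩ.
Base-emitter loop: V_Th = I_B·R_Th + V_BE + (β+1)I_B·R_E, so I_B = (3.36 − 0.7) / (9.64 + 201×0.33) = 0.035 mA.
I_C = β·I_B = 200×0.035 = 6.99 mA, and I_E = (β+1)I_B = 7.03 mA.
V_CE = V_CC − I_C·R_C − I_E·R_E = 9.4 − 6.99×0.56 − 7.03×0.33 = 3.16 V.
V_CE = 3.16 V > 0.2 V confirms active-region operation.

I_C ≈ 7 mA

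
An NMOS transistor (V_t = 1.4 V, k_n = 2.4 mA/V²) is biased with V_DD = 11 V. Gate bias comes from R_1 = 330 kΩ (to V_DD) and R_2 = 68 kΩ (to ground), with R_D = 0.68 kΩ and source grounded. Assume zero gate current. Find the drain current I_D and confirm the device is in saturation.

V_G = V_DD·R_2/(R_1+R_2) = 11×68/398 = 1.88 V. With the source grounded, V_GS = V_G = 1.88 V.
Assume saturation: I_D = (k_n/2)(V_GS − V_t)² = (2.4/2)×(1.88 − 1.4)² = 1.2×0.479² = 0.276 mA.
V_DS = V_DD − I_D·R_D = 11 − 0.276×0.68 = 10.8 V.
Saturation requires V_DS ≥ V_GS − V_t = 0.479 V; 10.8 ≥ 0.479 ✓.

I_D ≈ 0.28 mA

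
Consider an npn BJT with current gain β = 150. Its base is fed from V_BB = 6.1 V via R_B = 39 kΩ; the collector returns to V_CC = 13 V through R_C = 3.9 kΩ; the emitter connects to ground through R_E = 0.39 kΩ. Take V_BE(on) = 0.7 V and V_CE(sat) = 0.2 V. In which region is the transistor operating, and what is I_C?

Assume active: I_B = (6.1 − 0.7)/(39 + 151×0.39) = 0.0552 mA, I_C = β·I_B = 8.27 mA.
Then V_CE = 13 − 8.27×3.9 − 8.33×0.39 = -22.5 V < 0.2 V — the active assumption fails.
Re-solve with V_CE = 0.2 V. KCL at the emitter: V_E/R_E = (V_BB−0.7−V_E)/R_B + (V_CC−0.2−V_E)/R_C, giving V_E = 1.2 V.
I_C = (V_CC − 0.2 − V_E)/R_C = (12.8 − 1.2)/3.9 = 2.97 mA.
Check: I_B = (5.4 − 1.2)/39 = 0.108 mA, and β·I_B = 16.1 mA > I_C, confirming saturation.

saturation; I_C ≈ 3 mA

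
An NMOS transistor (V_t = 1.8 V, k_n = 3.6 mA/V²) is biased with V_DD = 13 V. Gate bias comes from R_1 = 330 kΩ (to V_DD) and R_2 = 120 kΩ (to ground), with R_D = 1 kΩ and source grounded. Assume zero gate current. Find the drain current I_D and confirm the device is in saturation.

I_D ≈ 5 mA

V_G = V_DD·R_2/(R_1+R_2) = 13×120/450 = 3.47 V. With the source grounded, V_GS = V_G = 3.47 V.
Assume saturation: I_D = (k_n/2)(V_GS − V_t)² = (3.6/2)×(3.47 − 1.8)² = 1.8×1.67² = 5 mA.
V_DS = V_DD − I_D·R_D = 13 − 5×1 = 8 V.
Saturation requires V_DS ≥ V_GS − V_t = 1.67 V; 8 ≥ 1.67 ✓.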